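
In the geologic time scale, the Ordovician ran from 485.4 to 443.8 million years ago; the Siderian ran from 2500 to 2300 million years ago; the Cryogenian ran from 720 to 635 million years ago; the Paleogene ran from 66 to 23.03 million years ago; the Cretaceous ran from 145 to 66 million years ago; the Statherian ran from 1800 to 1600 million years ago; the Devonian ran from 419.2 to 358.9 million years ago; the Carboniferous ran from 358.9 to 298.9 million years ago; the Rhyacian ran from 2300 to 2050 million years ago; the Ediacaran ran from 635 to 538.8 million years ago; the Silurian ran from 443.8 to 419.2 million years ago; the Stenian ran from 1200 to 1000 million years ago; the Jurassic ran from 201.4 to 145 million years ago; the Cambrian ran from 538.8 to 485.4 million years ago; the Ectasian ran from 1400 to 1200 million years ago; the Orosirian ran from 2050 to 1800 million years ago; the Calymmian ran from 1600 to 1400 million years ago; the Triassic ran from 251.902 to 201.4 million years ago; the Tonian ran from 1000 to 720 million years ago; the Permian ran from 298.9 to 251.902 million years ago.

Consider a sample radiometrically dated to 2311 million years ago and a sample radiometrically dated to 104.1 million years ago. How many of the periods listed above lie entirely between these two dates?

The older date is 2311 Ma and the younger is 104.1 Ma.
Periods with start < 2311 and end > 104.1 Ma: Rhyacian (2300–2050), Orosirian (2050–1800), Statherian (1800–1600), Calymmian (1600–1400), Ectasian (1400–1200), Stenian (1200–1000), Tonian (1000–720), Cryogenian (720–635), Ediacaran (635–538.8), Cambrian (538.8–485.4), Ordovician (485.4–443.8), Silurian (443.8–419.2), Devonian (419.2–358.9), Carboniferous (358.9–298.9), Permian (298.9–251.902), Triassic (251.902–201.4), Jurassic (201.4–145).
That is 17 complete periods.

17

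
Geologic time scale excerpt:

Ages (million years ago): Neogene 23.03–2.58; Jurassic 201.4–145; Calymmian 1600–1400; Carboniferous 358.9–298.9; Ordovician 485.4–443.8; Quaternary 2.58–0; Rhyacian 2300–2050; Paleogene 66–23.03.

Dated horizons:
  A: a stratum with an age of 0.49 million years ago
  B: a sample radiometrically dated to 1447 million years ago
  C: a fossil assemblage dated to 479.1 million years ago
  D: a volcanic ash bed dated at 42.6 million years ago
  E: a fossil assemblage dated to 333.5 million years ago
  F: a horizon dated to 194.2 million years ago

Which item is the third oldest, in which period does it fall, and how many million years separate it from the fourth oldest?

E, in the Carboniferous; 139.3 million years to F

Larger Ma means older, so oldest first: B 1447 > C 479.1 > E 333.5 > F 194.2 > D 42.6 > A 0.49.
Counting 3 along gives E (333.5 Ma); the excerpt puts that inside the Carboniferous, 358.9–298.9 Ma.
Next in line is F (194.2 Ma), and 333.5 − 194.2 = 139.3 Myr.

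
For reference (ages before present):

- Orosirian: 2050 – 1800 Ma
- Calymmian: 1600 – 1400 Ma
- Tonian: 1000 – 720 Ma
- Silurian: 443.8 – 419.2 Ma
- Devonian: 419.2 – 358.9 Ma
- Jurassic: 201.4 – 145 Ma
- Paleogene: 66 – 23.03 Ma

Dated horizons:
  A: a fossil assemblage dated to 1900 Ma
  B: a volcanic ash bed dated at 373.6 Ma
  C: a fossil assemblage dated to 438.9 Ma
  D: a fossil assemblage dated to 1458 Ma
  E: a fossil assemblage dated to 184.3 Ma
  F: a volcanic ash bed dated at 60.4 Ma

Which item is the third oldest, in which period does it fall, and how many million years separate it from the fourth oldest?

C, in the Silurian; 65.3 million years to B

Larger Ma means older, so oldest first: A 1900 > D 1458 > C 438.9 > B 373.6 > E 184.3 > F 60.4.
Counting 3 along gives C (438.9 Ma); the excerpt puts that inside the Silurian, 443.8–419.2 Ma.
Next in line is B (373.6 Ma), and 438.9 − 373.6 = 65.3 Myr.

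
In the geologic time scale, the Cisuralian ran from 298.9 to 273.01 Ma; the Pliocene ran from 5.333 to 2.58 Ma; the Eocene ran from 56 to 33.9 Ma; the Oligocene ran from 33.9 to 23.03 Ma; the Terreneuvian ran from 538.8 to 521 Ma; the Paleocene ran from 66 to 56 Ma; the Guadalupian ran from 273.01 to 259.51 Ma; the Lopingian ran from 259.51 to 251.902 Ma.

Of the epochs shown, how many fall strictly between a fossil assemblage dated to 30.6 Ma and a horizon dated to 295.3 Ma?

4

The older date is 295.3 Ma and the younger is 30.6 Ma.
Epochs with start < 295.3 and end > 30.6 Ma: Guadalupian (273.01–259.51), Lopingian (259.51–251.902), Paleocene (66–56), Eocene (56–33.9).
That is 4 complete epochs.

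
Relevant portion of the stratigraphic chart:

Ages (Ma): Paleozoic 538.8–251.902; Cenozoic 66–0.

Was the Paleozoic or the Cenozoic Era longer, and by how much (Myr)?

Paleozoic, by 220.898 million years

Paleozoic: 538.8 − 251.902 = 286.898 Myr.
Cenozoic: 66 − 0 = 66 Myr.
Difference: 286.898 − 66 = 220.898 Myr, so the Paleozoic was longer.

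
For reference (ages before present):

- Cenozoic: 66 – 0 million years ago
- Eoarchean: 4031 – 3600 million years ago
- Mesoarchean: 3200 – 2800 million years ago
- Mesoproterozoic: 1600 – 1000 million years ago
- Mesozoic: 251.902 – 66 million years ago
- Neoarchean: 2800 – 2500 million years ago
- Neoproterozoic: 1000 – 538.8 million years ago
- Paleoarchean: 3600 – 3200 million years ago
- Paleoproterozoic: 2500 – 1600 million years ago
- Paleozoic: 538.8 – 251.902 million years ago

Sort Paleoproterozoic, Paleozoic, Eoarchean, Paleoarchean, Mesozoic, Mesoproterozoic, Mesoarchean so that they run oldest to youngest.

The oldest of these is Eoarchean (starts 4031 Ma) and the youngest is Mesozoic (ends 66 Ma).
In between, by decreasing start age: Paleoarchean (3600), Mesoarchean (3200), Paleoproterozoic (2500), Mesoproterozoic (1600), Paleozoic (538.8).

Eoarchean, Paleoarchean, Mesoarchean, Paleoproterozoic, Mesoproterozoic, Paleozoic, Mesozoic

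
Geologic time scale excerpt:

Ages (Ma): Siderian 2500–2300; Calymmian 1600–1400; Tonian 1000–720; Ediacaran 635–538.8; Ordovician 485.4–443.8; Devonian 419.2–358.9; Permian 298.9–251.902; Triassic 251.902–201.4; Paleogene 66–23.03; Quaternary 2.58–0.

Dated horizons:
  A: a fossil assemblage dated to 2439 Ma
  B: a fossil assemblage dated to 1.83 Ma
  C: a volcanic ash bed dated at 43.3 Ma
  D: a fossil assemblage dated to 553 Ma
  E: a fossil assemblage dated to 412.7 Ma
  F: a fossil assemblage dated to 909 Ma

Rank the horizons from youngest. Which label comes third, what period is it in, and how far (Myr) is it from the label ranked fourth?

Sorted youngest-first by Ma: B (1.83), C (43.3), E (412.7), D (553), F (909), A (2439).
The third youngest is E at 412.7 Ma, which lies in 419.2–358.9 Ma: the Devonian.
The fourth youngest is D at 553 Ma; separation = |412.7 − 553| = 140.3 Myr.

E, in the Devonian; 140.3 million years to D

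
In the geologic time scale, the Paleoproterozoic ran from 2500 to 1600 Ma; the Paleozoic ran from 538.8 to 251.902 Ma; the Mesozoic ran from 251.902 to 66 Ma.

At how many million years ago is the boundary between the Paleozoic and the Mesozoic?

The Paleozoic ends and the Mesozoic begins at 251.902 Ma.

251.902 Ma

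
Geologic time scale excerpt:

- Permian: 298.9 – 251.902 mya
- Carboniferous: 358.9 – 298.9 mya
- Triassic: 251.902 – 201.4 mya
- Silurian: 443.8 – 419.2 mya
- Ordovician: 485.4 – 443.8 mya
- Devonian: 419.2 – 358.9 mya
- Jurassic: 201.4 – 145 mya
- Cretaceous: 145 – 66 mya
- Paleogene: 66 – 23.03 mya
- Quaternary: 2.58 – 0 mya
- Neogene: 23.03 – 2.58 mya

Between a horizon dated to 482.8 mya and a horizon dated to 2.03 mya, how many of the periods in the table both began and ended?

9

The older date is 482.8 Ma and the younger is 2.03 Ma.
Periods with start < 482.8 and end > 2.03 Ma: Silurian (443.8–419.2), Devonian (419.2–358.9), Carboniferous (358.9–298.9), Permian (298.9–251.902), Triassic (251.902–201.4), Jurassic (201.4–145), Cretaceous (145–66), Paleogene (66–23.03), Neogene (23.03–2.58).
That is 9 complete periods.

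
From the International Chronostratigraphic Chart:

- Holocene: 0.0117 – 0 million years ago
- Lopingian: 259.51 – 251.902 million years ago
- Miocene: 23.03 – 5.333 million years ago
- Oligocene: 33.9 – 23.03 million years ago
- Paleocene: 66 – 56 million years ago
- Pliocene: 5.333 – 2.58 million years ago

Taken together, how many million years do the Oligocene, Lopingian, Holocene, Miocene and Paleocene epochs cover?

46.1867 million years

Each duration: Oligocene = 10.87; Lopingian = 7.608; Holocene = 0.0117; Miocene = 17.697; Paleocene = 10.
Sum: 10.87 + 7.608 + 0.0117 + 17.697 + 10 = 46.1867 Myr.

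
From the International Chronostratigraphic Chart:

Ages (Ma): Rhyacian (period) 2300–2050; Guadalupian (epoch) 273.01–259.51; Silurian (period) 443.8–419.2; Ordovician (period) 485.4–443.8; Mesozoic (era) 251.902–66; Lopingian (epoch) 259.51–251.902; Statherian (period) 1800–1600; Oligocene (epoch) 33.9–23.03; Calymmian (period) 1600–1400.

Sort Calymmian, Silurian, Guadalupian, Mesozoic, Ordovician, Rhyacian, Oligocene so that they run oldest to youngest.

Rhyacian, then Calymmian, then Ordovician, then Silurian, then Guadalupian, then Mesozoic, then Oligocene

Sorting by start age (descending Ma, since larger Ma = older): Rhyacian began 2300, Calymmian began 1600, Ordovician began 485.4, Silurian began 443.8, Guadalupian began 273.01, Mesozoic began 251.902, Oligocene began 33.9.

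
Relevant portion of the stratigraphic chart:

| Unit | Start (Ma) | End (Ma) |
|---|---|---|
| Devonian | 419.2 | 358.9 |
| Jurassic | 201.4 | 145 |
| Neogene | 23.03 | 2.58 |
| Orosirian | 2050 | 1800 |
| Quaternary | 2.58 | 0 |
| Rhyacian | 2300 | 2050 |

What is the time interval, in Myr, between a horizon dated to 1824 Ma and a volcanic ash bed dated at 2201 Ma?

377 million years

2201 − 1824 = 377 million years.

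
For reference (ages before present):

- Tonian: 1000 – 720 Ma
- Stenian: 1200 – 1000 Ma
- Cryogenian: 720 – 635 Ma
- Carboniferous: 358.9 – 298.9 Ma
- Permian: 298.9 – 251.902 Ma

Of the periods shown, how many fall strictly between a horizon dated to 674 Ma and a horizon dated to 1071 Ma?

1071 Ma sits inside the Stenian (1200–1000) and 674 Ma inside the Cryogenian (720–635); neither of those is wholly between the two dates.
The listed periods lying completely between them are Tonian — 1 in all.

1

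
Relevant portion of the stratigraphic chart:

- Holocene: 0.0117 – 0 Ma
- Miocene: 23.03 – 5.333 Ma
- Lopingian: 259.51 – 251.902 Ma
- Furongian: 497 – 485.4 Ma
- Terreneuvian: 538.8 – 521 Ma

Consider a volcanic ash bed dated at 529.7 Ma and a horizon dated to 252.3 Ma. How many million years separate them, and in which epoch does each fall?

277.4 million years apart; the first in the Terreneuvian, the second in the Lopingian

Elapsed time: 529.7 − 252.3 = 277.4 Myr.
529.7 Ma lies within 538.8–521 Ma: Terreneuvian.
252.3 Ma lies within 259.51–251.902 Ma: Lopingian.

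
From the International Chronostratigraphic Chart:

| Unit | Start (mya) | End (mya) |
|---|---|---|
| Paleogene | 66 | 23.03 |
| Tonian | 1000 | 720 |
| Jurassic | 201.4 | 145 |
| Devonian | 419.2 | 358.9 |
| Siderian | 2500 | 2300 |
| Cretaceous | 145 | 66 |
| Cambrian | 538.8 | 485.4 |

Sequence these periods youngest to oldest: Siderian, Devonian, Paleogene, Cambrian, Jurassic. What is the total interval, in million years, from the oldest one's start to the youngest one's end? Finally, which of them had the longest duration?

Paleogene, Jurassic, Devonian, Cambrian, Siderian; total span 2476.97 Myr; longest is Siderian

From the excerpt: Siderian 2500–2300; Devonian 419.2–358.9; Paleogene 66–23.03; Cambrian 538.8–485.4; Jurassic 201.4–145 (Ma).
Larger Ma is earlier, so the oldest is Siderian and the youngest is Paleogene; youngest to oldest: Paleogene, Jurassic, Devonian, Cambrian, Siderian.
Oldest start 2500 minus youngest end 23.03 gives 2476.97 Myr overall.
Individual lengths (start − end): Cambrian 53.4; Jurassic 56.4; Siderian 200; Devonian 60.3; Paleogene 42.97. The largest is Siderian at 200 Myr.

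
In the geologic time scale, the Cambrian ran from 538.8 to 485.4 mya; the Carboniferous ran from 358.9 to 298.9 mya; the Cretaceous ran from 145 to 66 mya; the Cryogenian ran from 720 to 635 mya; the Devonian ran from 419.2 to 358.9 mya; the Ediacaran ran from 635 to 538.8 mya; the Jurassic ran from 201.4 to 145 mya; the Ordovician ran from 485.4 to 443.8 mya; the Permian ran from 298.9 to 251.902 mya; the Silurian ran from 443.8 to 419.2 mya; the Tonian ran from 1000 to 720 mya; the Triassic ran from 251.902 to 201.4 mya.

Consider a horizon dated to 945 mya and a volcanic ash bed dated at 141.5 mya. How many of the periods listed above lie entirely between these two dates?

The older date is 945 Ma and the younger is 141.5 Ma.
Periods with start < 945 and end > 141.5 Ma: Cryogenian (720–635), Ediacaran (635–538.8), Cambrian (538.8–485.4), Ordovician (485.4–443.8), Silurian (443.8–419.2), Devonian (419.2–358.9), Carboniferous (358.9–298.9), Permian (298.9–251.902), Triassic (251.902–201.4), Jurassic (201.4–145).
That is 10 complete periods.

10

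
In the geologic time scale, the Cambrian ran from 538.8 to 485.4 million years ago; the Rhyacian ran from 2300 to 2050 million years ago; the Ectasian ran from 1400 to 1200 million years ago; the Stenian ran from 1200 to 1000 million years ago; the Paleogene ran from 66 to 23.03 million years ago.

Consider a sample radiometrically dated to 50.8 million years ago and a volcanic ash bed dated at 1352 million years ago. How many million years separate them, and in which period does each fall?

Elapsed time: 1352 − 50.8 = 1301.2 Myr.
50.8 Ma lies within 66–23.03 Ma: Paleogene.
1352 Ma lies within 1400–1200 Ma: Ectasian.

1301.2 million years apart; the first in the Paleogene, the second in the Ectasian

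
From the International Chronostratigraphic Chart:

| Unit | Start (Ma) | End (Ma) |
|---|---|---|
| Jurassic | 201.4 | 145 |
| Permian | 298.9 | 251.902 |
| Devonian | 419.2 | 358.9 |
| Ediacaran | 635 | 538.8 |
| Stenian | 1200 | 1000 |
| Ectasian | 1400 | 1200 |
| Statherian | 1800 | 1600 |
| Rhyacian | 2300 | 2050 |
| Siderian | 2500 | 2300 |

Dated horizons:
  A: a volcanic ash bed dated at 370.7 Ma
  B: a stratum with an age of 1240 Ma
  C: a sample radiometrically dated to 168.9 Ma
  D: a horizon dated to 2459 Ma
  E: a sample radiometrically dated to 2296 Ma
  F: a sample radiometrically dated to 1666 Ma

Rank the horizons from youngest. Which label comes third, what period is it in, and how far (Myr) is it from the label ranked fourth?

Sorted youngest-first by Ma: C (168.9), A (370.7), B (1240), F (1666), E (2296), D (2459).
The third youngest is B at 1240 Ma, which lies in 1400–1200 Ma: the Ectasian.
The fourth youngest is F at 1666 Ma; separation = |1240 − 1666| = 426 Myr.

B, in the Ectasian; 426 million years to F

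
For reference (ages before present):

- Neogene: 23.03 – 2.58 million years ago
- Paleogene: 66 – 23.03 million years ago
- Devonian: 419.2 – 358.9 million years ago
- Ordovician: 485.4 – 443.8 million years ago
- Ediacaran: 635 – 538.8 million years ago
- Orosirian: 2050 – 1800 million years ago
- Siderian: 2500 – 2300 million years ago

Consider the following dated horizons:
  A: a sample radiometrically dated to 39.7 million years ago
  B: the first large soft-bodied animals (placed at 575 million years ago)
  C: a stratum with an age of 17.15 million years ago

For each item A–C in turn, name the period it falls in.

A: 39.7 Ma lies in 66–23.03 Ma, so Paleogene.
B: 575 Ma lies in 635–538.8 Ma, so Ediacaran.
C: 17.15 Ma lies in 23.03–2.58 Ma, so Neogene.

A — Paleogene; B — Ediacaran; C — Neogene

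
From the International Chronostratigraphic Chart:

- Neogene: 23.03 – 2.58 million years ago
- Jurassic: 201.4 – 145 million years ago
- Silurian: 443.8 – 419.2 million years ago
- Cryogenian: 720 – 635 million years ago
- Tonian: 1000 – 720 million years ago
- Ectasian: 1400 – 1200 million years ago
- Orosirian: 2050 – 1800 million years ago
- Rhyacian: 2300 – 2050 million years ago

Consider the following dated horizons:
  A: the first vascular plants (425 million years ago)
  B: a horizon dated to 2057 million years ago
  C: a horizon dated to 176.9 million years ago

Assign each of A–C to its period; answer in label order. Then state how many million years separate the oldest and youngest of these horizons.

A — Silurian; B — Rhyacian; C — Jurassic; span 1880.1 million years

Match each age against the start–end ranges in the excerpt: A = 425 Ma → Silurian (443.8–419.2); B = 2057 Ma → Rhyacian (2300–2050); C = 176.9 Ma → Jurassic (201.4–145).
The largest age is 2057 Ma and the smallest is 176.9 Ma; their difference is 1880.1 Myr.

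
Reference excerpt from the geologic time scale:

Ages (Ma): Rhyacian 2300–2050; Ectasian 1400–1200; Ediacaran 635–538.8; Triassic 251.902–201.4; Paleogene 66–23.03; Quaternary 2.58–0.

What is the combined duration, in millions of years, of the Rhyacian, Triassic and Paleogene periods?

Each duration: Rhyacian = 250; Triassic = 50.502; Paleogene = 42.97.
Sum: 250 + 50.502 + 42.97 = 343.472 Myr.

343.472 million years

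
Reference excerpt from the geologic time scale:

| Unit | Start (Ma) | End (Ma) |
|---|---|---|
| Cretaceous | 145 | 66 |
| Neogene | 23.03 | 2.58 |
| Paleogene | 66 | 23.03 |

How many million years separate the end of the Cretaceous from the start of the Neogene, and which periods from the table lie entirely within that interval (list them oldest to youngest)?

42.97 million years; Paleogene

End of Cretaceous = 66 Ma; start of Neogene = 23.03 Ma.
Gap = 66 − 23.03 = 42.97 Myr.
Periods wholly inside 66–23.03 Ma: Paleogene (66–23.03).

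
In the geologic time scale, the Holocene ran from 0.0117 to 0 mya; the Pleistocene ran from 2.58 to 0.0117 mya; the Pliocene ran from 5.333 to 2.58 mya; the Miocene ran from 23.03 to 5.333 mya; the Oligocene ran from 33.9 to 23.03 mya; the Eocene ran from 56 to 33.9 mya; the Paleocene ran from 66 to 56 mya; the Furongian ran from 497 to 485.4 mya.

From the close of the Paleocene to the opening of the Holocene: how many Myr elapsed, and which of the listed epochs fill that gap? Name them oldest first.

55.9883 million years; Eocene, Oligocene, Miocene, Pliocene, Pleistocene

The Paleocene closes at 56 Ma and the Holocene opens at 0.0117 Ma, so the interval is 56 − 0.0117 = 55.9883 Myr.
An epoch fits inside if it starts at or after 56 Ma and ends at or before 0.0117 Ma; oldest first that gives Eocene, Oligocene, Miocene, Pliocene, Pleistocene.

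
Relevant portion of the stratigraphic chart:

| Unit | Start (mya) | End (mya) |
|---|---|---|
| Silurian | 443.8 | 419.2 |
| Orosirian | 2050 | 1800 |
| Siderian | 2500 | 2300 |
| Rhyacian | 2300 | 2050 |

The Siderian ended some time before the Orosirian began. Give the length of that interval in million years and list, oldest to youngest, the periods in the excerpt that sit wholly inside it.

250 million years; Rhyacian

End of Siderian = 2300 Ma; start of Orosirian = 2050 Ma.
Gap = 2300 − 2050 = 250 Myr.
Periods wholly inside 2300–2050 Ma: Rhyacian (2300–2050).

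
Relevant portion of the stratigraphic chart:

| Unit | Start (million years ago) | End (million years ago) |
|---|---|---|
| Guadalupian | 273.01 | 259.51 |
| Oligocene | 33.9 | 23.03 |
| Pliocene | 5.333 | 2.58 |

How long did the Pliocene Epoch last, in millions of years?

2.753 million years

5.333 − 2.58 = 2.753 million years.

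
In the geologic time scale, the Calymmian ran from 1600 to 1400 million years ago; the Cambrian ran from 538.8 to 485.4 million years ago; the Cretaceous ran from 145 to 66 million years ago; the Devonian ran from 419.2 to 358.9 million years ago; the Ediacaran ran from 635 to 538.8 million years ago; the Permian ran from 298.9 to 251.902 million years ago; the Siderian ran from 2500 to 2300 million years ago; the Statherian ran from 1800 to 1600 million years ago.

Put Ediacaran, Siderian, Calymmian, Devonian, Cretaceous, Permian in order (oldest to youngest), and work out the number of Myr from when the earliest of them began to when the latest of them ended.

From the excerpt: Ediacaran 635–538.8; Siderian 2500–2300; Calymmian 1600–1400; Devonian 419.2–358.9; Cretaceous 145–66; Permian 298.9–251.902 (Ma).
Larger Ma is earlier, so the oldest is Siderian and the youngest is Cretaceous; oldest to youngest: Siderian, Calymmian, Ediacaran, Devonian, Permian, Cretaceous.
Oldest start 2500 minus youngest end 66 gives 2434 Myr overall.

Siderian, Calymmian, Ediacaran, Devonian, Permian, Cretaceous; total span 2434 Myr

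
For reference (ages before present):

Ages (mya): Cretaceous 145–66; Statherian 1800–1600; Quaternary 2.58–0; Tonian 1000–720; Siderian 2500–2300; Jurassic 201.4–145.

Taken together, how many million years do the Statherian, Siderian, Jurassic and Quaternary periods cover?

458.98 million years

Duration is start − end for each: (1800 − 1600) + (2500 − 2300) + (201.4 − 145) + (2.58 − 0).
That is 200 + 200 + 56.4 + 2.58, which totals 458.98 million years.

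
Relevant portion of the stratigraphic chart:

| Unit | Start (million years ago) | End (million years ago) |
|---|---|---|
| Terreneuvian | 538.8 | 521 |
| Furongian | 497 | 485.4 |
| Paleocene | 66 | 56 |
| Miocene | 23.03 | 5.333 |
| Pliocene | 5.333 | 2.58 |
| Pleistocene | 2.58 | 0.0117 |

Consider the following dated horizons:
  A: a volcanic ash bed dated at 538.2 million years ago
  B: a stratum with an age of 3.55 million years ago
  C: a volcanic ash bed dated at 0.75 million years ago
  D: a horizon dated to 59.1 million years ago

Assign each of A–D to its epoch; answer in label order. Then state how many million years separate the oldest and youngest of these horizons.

A — Terreneuvian; B — Pliocene; C — Pleistocene; D — Paleocene; span 537.45 million years

Match each age against the start–end ranges in the excerpt: A = 538.2 Ma → Terreneuvian (538.8–521); B = 3.55 Ma → Pliocene (5.333–2.58); C = 0.75 Ma → Pleistocene (2.58–0.0117); D = 59.1 Ma → Paleocene (66–56).
The largest age is 538.2 Ma and the smallest is 0.75 Ma; their difference is 537.45 Myr.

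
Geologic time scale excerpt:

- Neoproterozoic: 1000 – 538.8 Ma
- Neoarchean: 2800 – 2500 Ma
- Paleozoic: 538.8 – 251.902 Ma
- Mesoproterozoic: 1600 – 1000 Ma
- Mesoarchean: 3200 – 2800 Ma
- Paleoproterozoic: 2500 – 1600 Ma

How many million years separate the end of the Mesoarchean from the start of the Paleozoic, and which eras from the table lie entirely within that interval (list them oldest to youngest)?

2261.2 million years; Neoarchean, Paleoproterozoic, Mesoproterozoic, Neoproterozoic

End of Mesoarchean = 2800 Ma; start of Paleozoic = 538.8 Ma.
Gap = 2800 − 538.8 = 2261.2 Myr.
Eras wholly inside 2800–538.8 Ma: Neoarchean (2800–2500), Paleoproterozoic (2500–1600), Mesoproterozoic (1600–1000), Neoproterozoic (1000–538.8).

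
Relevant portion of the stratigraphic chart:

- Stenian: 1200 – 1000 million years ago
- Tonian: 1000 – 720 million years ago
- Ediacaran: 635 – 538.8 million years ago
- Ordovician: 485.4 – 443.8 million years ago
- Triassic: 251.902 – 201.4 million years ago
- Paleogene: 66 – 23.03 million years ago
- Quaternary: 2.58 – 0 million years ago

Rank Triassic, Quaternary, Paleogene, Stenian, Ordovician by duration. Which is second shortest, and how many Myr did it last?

Ordovician, 41.6 million years

Start − end for each: Triassic 251.902 − 201.4 = 50.502; Quaternary 2.58 − 0 = 2.58; Paleogene 66 − 23.03 = 42.97; Stenian 1200 − 1000 = 200; Ordovician 485.4 − 443.8 = 41.6.
Ranking these from shortest: Quaternary < Ordovician < Paleogene < Triassic < Stenian.
Position 2 in that ranking is Ordovician, which lasted 41.6 Myr.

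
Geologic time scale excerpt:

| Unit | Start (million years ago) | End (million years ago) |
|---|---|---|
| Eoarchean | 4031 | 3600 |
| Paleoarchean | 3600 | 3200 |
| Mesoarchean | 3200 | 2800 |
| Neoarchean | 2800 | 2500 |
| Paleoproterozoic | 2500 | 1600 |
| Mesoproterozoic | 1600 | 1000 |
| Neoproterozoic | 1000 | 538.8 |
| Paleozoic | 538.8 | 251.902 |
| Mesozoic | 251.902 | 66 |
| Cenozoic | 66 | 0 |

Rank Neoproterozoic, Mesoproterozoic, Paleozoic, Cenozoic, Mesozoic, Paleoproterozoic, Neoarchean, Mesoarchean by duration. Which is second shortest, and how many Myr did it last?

Start − end for each: Neoproterozoic 1000 − 538.8 = 461.2; Mesoproterozoic 1600 − 1000 = 600; Paleozoic 538.8 − 251.902 = 286.898; Cenozoic 66 − 0 = 66; Mesozoic 251.902 − 66 = 185.902; Paleoproterozoic 2500 − 1600 = 900; Neoarchean 2800 − 2500 = 300; Mesoarchean 3200 − 2800 = 400.
Ranking these from shortest: Cenozoic < Mesozoic < Paleozoic < Neoarchean < Mesoarchean < Neoproterozoic < Mesoproterozoic < Paleoproterozoic.
Position 2 in that ranking is Mesozoic, which lasted 185.902 Myr.

Mesozoic, 185.902 million years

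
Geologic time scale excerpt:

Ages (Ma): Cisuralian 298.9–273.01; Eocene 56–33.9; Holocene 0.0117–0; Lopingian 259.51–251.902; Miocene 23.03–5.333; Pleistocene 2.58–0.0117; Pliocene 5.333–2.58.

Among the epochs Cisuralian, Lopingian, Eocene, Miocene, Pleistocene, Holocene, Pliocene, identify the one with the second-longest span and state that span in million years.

Durations: Cisuralian 25.89; Lopingian 7.608; Eocene 22.1; Miocene 17.697; Pleistocene 2.5683; Holocene 0.0117; Pliocene 2.753 Myr.
Sorted longest-first: Cisuralian (25.89), Eocene (22.1), Miocene (17.697), Lopingian (7.608), Pliocene (2.753), Pleistocene (2.5683), Holocene (0.0117).
The second longest is Eocene at 22.1 Myr.

Eocene, 22.1 million years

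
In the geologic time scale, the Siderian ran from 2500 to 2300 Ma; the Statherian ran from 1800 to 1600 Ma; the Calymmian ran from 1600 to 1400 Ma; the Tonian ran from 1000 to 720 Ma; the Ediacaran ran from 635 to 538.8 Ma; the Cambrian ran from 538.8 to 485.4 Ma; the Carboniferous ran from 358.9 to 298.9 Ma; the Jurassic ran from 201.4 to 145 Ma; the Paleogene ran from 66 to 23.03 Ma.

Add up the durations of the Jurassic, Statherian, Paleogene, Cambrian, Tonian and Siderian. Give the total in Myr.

832.77 million years

Each duration: Jurassic = 56.4; Statherian = 200; Paleogene = 42.97; Cambrian = 53.4; Tonian = 280; Siderian = 200.
Sum: 56.4 + 200 + 42.97 + 53.4 + 280 + 200 = 832.77 Myr.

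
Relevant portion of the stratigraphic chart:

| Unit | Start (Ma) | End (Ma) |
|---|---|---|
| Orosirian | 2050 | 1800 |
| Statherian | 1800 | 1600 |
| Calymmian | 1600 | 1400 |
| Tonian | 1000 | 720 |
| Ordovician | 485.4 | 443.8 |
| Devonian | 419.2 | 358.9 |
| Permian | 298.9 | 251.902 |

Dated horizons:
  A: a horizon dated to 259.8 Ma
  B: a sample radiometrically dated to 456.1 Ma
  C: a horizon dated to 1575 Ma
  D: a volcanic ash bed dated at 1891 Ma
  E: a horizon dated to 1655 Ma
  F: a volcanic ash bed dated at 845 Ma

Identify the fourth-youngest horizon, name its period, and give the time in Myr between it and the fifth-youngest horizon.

C, in the Calymmian; 80 million years to E

Sorted youngest-first by Ma: A (259.8), B (456.1), F (845), C (1575), E (1655), D (1891).
The fourth youngest is C at 1575 Ma, which lies in 1600–1400 Ma: the Calymmian.
The fifth youngest is E at 1655 Ma; separation = |1575 − 1655| = 80 Myr.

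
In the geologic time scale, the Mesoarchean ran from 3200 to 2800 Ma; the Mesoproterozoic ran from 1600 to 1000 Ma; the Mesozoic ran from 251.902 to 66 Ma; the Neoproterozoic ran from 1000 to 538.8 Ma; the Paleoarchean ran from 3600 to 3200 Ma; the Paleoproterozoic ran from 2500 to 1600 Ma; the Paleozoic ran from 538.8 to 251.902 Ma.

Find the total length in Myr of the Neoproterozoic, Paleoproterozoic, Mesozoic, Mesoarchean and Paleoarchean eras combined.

2347.102 million years

Each duration: Neoproterozoic = 461.2; Paleoproterozoic = 900; Mesozoic = 185.902; Mesoarchean = 400; Paleoarchean = 400.
Sum: 461.2 + 900 + 185.902 + 400 + 400 = 2347.102 Myr.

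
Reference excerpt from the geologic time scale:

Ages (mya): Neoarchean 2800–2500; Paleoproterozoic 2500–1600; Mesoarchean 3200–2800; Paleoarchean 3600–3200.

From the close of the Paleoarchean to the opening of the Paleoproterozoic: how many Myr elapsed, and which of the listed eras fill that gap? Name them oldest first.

700 million years; Mesoarchean, Neoarchean

End of Paleoarchean = 3200 Ma; start of Paleoproterozoic = 2500 Ma.
Gap = 3200 − 2500 = 700 Myr.
Eras wholly inside 3200–2500 Ma: Mesoarchean (3200–2800), Neoarchean (2800–2500).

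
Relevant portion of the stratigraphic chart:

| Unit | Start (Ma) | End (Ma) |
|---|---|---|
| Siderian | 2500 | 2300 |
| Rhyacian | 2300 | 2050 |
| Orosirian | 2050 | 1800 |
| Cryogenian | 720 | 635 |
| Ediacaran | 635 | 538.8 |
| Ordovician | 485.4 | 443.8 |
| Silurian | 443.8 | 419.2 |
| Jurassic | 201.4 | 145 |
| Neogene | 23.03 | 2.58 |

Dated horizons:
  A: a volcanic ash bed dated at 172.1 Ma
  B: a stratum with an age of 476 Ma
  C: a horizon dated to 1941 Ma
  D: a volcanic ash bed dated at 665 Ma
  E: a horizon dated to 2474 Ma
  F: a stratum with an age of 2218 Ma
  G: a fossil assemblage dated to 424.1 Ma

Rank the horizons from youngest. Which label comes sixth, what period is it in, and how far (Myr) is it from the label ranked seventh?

F, in the Rhyacian; 256 million years to E

Sorted youngest-first by Ma: A (172.1), G (424.1), B (476), D (665), C (1941), F (2218), E (2474).
The sixth youngest is F at 2218 Ma, which lies in 2300–2050 Ma: the Rhyacian.
The seventh youngest is E at 2474 Ma; separation = |2218 − 2474| = 256 Myr.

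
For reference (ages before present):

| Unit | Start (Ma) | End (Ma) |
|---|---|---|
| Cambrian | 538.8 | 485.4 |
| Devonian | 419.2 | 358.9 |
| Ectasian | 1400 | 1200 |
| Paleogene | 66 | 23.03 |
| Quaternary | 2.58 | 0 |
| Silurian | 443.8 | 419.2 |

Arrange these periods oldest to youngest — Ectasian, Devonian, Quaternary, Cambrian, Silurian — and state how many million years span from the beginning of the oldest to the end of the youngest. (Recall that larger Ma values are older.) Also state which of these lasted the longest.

Start ages (Ma): Ectasian 1400, Cambrian 538.8, Silurian 443.8, Devonian 419.2, Quaternary 2.58.
Ordered oldest to youngest: Ectasian, Cambrian, Silurian, Devonian, Quaternary.
Span = 1400 − 0 = 1400 Myr.
Durations: Cambrian 53.4, Quaternary 2.58, Ectasian 200, Devonian 60.3, Silurian 24.6 → longest is Ectasian (200 Myr).

Ectasian → Cambrian → Silurian → Devonian → Quaternary; total span 1400 Myr; longest is Ectasian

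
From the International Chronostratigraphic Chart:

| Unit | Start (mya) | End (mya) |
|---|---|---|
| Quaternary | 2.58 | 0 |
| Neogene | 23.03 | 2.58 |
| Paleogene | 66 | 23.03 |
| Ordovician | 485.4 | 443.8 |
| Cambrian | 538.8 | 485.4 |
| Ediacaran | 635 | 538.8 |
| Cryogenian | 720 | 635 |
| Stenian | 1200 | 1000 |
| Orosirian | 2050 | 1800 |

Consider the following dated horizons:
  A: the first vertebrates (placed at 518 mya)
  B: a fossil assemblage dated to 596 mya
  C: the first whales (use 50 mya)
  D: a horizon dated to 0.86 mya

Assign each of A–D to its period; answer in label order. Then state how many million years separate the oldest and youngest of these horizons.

A — Cambrian; B — Ediacaran; C — Paleogene; D — Quaternary; span 595.14 million years

A: 518 Ma lies in 538.8–485.4 Ma, so Cambrian.
B: 596 Ma lies in 635–538.8 Ma, so Ediacaran.
C: 50 Ma lies in 66–23.03 Ma, so Paleogene.
D: 0.86 Ma lies in 2.58–0 Ma, so Quaternary.
Oldest = 596 Ma, youngest = 0.86 Ma → span 595.14 Myr.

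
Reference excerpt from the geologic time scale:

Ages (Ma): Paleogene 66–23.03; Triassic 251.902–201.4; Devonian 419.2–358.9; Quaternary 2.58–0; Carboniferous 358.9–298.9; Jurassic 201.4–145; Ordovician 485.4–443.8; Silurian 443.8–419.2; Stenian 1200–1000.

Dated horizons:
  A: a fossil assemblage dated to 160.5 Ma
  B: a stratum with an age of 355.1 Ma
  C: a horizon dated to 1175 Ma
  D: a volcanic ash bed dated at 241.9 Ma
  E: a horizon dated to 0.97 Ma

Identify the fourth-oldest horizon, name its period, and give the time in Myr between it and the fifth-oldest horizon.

A, in the Jurassic; 159.53 million years to E

Larger Ma means older, so oldest first: C 1175 > B 355.1 > D 241.9 > A 160.5 > E 0.97.
Counting 4 along gives A (160.5 Ma); the excerpt puts that inside the Jurassic, 201.4–145 Ma.
Next in line is E (0.97 Ma), and 160.5 − 0.97 = 159.53 Myr.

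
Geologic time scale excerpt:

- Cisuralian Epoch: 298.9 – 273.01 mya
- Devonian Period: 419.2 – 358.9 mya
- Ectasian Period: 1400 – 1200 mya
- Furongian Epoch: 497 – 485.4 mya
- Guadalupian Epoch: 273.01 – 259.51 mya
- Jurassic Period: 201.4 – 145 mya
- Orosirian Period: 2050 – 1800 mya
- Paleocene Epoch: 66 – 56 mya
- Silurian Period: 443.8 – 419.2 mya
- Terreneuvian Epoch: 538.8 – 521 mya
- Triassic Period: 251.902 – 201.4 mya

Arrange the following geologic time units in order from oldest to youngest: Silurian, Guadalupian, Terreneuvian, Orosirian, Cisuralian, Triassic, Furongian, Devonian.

The oldest of these is Orosirian (starts 2050 Ma) and the youngest is Triassic (ends 201.4 Ma).
In between, by decreasing start age: Terreneuvian (538.8), Furongian (497), Silurian (443.8), Devonian (419.2), Cisuralian (298.9), Guadalupian (273.01).

Orosirian, Terreneuvian, Furongian, Silurian, Devonian, Cisuralian, Guadalupian, Triassic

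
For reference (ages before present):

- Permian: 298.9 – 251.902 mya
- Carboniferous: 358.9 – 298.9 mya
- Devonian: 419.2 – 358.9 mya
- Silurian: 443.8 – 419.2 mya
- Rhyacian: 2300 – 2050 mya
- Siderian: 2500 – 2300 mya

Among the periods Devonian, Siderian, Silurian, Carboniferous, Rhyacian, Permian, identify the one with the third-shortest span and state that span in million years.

Carboniferous, 60 million years

Start − end for each: Devonian 419.2 − 358.9 = 60.3; Siderian 2500 − 2300 = 200; Silurian 443.8 − 419.2 = 24.6; Carboniferous 358.9 − 298.9 = 60; Rhyacian 2300 − 2050 = 250; Permian 298.9 − 251.902 = 46.998.
Ranking these from shortest: Silurian < Permian < Carboniferous < Devonian < Siderian < Rhyacian.
Position 3 in that ranking is Carboniferous, which lasted 60 Myr.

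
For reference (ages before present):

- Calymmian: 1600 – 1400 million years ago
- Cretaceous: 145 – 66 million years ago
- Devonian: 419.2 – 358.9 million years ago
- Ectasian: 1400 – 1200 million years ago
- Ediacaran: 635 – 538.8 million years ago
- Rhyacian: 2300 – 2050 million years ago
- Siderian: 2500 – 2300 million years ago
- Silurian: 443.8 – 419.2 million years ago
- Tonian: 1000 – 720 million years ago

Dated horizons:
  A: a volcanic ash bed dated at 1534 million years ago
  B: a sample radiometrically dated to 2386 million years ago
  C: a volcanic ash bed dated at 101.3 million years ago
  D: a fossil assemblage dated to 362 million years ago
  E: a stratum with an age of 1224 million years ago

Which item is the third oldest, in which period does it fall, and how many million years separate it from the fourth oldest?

E, in the Ectasian; 862 million years to D

Larger Ma means older, so oldest first: B 2386 > A 1534 > E 1224 > D 362 > C 101.3.
Counting 3 along gives E (1224 Ma); the excerpt puts that inside the Ectasian, 1400–1200 Ma.
Next in line is D (362 Ma), and 1224 − 362 = 862 Myr.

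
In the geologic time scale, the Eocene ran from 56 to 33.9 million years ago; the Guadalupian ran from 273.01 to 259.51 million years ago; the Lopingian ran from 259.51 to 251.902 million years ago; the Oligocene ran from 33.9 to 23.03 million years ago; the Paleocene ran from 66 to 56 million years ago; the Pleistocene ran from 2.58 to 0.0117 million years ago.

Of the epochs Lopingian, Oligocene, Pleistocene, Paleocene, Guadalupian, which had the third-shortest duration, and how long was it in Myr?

Start − end for each: Lopingian 259.51 − 251.902 = 7.608; Oligocene 33.9 − 23.03 = 10.87; Pleistocene 2.58 − 0.0117 = 2.5683; Paleocene 66 − 56 = 10; Guadalupian 273.01 − 259.51 = 13.5.
Ranking these from shortest: Pleistocene < Lopingian < Paleocene < Oligocene < Guadalupian.
Position 3 in that ranking is Paleocene, which lasted 10 Myr.

Paleocene, 10 million years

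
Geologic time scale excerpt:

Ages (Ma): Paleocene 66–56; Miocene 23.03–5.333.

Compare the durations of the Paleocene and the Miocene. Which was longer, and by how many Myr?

Miocene, by 7.697 million years

Paleocene: 66 − 56 = 10 Myr.
Miocene: 23.03 − 5.333 = 17.697 Myr.
Difference: 17.697 − 10 = 7.697 Myr, so the Miocene was longer.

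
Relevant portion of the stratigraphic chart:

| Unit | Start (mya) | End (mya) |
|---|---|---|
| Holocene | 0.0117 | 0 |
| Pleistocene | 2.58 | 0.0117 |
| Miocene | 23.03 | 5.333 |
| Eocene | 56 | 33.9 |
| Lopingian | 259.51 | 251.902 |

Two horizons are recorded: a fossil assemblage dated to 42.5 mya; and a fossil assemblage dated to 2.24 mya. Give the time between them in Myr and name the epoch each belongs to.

Elapsed time: 42.5 − 2.24 = 40.26 Myr.
42.5 Ma lies within 56–33.9 Ma: Eocene.
2.24 Ma lies within 2.58–0.0117 Ma: Pleistocene.

40.26 million years apart; the first in the Eocene, the second in the Pleistocene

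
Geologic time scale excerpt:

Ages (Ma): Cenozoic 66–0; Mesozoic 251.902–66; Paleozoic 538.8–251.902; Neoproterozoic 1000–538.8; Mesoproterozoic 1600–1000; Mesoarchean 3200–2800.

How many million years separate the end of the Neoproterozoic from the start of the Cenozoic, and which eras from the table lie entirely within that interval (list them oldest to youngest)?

End of Neoproterozoic = 538.8 Ma; start of Cenozoic = 66 Ma.
Gap = 538.8 − 66 = 472.8 Myr.
Eras wholly inside 538.8–66 Ma: Paleozoic (538.8–251.902), Mesozoic (251.902–66).

472.8 million years; Paleozoic, Mesozoic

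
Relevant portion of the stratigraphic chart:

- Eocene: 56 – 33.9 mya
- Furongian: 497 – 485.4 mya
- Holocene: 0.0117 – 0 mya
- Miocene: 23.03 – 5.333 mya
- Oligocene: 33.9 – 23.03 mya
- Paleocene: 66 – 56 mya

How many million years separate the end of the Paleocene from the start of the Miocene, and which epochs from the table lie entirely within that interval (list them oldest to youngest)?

The Paleocene closes at 56 Ma and the Miocene opens at 23.03 Ma, so the interval is 56 − 23.03 = 32.97 Myr.
An epoch fits inside if it starts at or after 56 Ma and ends at or before 23.03 Ma; oldest first that gives Eocene, Oligocene.

32.97 million years; Eocene, Oligocene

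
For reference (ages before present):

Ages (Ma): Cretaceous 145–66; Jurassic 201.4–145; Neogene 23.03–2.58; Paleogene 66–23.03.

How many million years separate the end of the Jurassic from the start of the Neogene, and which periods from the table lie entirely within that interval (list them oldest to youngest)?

End of Jurassic = 145 Ma; start of Neogene = 23.03 Ma.
Gap = 145 − 23.03 = 121.97 Myr.
Periods wholly inside 145–23.03 Ma: Cretaceous (145–66), Paleogene (66–23.03).

121.97 million years; Cretaceous, Paleogene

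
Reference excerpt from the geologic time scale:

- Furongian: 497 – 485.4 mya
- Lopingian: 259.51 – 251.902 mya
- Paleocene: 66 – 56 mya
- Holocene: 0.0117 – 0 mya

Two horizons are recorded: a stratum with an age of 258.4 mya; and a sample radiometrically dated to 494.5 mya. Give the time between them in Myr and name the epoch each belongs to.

236.1 million years apart; the first in the Lopingian, the second in the Furongian

Elapsed time: 494.5 − 258.4 = 236.1 Myr.
258.4 Ma lies within 259.51–251.902 Ma: Lopingian.
494.5 Ma lies within 497–485.4 Ma: Furongian.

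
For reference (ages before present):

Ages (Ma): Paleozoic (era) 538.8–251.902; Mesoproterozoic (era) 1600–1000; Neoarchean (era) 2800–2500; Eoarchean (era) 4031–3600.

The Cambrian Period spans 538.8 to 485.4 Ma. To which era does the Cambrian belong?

The Cambrian (538.8–485.4 Ma) lies entirely within 538.8–251.902 Ma, the Paleozoic Era.

Paleozoic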